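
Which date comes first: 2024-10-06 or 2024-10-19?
2024-10-06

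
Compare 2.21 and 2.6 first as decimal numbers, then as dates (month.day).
As decimals: 2.21 < 2.6. As dates: 2/21 is later than 2/6 (day 21 > day 6).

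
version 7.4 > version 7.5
False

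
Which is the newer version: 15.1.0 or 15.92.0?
15.92.0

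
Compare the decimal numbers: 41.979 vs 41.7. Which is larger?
41.979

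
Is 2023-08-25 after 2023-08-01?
Yes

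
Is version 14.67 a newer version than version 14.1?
Yes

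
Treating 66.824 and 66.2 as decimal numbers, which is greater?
66.824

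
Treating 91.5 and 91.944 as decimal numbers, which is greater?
91.944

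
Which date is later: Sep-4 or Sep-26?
Sep-26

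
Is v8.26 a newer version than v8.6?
Yes. Version numbers are compared segment by segment as integers, not as decimals: minor version 26 > 6, so v8.26 > v8.6 (even though the decimal 8.26 < 8.6).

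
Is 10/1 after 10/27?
No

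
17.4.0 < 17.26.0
True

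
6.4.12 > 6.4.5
True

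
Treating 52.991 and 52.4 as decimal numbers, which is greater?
52.991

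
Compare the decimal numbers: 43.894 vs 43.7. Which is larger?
43.894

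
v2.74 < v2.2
False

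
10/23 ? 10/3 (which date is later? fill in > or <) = >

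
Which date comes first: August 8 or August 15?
August 8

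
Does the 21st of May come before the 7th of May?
No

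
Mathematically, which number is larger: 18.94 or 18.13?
18.94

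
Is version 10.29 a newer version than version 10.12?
Yes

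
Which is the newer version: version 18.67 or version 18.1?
version 18.67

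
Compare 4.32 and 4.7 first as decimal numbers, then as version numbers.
As decimals: 4.32 < 4.7. As versions: v4.32 > v4.7 (minor version 32 > 7).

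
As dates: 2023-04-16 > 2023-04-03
True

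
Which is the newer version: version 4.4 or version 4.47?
version 4.47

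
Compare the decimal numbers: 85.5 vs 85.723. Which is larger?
85.723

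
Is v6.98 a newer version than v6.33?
Yes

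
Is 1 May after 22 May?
No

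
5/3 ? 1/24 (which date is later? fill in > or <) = >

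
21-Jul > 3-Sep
False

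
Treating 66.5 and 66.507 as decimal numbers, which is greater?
66.507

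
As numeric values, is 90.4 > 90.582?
False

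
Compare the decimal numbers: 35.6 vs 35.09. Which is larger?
35.6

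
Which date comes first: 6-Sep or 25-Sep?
6-Sep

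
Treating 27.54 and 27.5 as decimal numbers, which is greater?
27.54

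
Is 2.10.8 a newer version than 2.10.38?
No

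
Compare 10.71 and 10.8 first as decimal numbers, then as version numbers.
As decimals: 10.71 < 10.8. As versions: v10.71 > v10.8 (minor version 71 > 8).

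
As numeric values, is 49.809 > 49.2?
True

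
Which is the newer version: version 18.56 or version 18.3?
version 18.56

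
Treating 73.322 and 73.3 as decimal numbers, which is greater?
73.322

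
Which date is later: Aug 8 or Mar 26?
Aug 8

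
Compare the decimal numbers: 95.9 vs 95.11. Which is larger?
95.9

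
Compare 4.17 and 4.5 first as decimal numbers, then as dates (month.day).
As decimals: 4.17 < 4.5. As dates: 4/17 is later than 4/5 (day 17 > day 5).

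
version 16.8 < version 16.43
True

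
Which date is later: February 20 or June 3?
June 3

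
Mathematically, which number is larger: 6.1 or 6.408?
6.408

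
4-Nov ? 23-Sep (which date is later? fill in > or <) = >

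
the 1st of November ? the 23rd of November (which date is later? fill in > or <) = <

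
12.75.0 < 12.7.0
False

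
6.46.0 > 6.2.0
True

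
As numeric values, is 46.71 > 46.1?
True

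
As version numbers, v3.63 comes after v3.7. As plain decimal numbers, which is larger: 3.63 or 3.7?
3.7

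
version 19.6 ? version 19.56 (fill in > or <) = <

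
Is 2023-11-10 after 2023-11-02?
Yes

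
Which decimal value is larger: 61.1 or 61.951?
61.951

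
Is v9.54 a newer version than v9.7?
Yes. Version numbers are compared segment by segment as integers, not as decimals: minor version 54 > 7, so v9.54 > v9.7 (even though the decimal 9.54 < 9.7).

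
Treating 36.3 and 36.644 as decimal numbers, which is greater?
36.644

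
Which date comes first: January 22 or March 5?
January 22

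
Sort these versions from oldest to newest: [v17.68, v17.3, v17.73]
[v17.3, v17.68, v17.73]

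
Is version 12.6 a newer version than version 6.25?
Yes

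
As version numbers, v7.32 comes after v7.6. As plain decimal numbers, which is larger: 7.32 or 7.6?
7.6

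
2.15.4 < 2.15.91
True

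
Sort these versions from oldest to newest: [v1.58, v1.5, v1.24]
[v1.5, v1.24, v1.58]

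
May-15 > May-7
True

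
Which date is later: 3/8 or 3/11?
3/11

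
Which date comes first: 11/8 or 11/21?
11/8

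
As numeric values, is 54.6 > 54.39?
True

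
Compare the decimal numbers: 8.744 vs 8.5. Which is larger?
8.744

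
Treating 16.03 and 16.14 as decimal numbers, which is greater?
16.14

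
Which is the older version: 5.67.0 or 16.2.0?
5.67.0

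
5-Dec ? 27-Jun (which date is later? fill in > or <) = >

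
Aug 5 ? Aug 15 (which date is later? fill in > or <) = <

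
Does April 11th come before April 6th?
No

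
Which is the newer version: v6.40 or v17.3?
v17.3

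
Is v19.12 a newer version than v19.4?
Yes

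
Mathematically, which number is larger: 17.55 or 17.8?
17.8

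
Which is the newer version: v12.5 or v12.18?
v12.18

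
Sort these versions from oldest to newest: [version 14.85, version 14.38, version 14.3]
[version 14.3, version 14.38, version 14.85]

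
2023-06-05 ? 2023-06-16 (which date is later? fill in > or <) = <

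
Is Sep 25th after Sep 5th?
Yes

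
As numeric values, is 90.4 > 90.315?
True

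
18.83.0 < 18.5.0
False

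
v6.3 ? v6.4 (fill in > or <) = <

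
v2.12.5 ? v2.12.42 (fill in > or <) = <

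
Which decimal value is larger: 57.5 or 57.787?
57.787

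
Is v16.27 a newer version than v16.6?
Yes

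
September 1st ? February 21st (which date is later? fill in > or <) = >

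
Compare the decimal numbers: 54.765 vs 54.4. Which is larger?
54.765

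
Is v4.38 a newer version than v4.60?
No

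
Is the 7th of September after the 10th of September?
No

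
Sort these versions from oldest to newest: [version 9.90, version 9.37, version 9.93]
[version 9.37, version 9.90, version 9.93]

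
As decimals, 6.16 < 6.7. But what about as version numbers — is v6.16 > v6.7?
True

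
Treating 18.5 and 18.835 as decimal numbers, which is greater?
18.835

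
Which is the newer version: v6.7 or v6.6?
v6.7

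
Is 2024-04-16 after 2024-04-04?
Yes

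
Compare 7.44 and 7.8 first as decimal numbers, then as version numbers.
As decimals: 7.44 < 7.8. As versions: v7.44 > v7.8 (minor version 44 > 8).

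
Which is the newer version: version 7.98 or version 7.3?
version 7.98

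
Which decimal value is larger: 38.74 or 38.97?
38.97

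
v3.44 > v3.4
True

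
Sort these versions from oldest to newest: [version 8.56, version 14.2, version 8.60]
[version 8.56, version 8.60, version 14.2]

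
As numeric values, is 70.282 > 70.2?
True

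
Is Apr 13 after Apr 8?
Yes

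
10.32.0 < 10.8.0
False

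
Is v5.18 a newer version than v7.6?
No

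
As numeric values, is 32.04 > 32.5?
False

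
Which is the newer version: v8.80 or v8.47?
v8.80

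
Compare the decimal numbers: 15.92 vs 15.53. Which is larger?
15.92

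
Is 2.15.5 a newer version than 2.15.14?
No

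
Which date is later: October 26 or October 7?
October 26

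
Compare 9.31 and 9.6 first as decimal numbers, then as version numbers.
As decimals: 9.31 < 9.6. As versions: v9.31 > v9.6 (minor version 31 > 6).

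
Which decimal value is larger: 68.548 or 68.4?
68.548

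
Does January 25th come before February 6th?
Yes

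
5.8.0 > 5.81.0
False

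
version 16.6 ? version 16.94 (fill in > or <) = <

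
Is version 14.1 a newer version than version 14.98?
No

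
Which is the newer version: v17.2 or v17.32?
v17.32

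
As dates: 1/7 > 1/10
False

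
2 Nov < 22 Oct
False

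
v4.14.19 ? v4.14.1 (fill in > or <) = >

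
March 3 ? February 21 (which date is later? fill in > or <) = >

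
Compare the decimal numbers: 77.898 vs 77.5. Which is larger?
77.898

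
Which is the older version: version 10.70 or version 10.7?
version 10.7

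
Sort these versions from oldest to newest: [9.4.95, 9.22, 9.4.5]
[9.4.5, 9.4.95, 9.22]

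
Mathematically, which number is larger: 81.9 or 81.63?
81.9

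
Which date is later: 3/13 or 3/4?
3/13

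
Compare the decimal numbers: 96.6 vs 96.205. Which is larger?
96.6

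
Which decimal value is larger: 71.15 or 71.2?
71.2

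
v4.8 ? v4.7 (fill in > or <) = >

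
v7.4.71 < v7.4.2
False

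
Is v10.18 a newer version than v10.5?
Yes. Version numbers are compared segment by segment as integers, not as decimals: minor version 18 > 5, so v10.18 > v10.5 (even though the decimal 10.18 < 10.5).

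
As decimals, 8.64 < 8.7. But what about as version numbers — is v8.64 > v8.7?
True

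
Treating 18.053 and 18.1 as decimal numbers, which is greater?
18.1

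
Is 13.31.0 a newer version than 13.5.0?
Yes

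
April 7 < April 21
True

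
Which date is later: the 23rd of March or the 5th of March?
the 23rd of March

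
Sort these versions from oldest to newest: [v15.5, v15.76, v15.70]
[v15.5, v15.70, v15.76]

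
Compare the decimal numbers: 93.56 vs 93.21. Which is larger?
93.56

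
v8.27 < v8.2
False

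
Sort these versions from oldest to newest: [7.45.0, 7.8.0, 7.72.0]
[7.8.0, 7.45.0, 7.72.0]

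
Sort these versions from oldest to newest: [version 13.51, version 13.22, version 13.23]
[version 13.22, version 13.23, version 13.51]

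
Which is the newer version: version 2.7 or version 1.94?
version 2.7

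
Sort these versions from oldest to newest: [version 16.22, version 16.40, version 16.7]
[version 16.7, version 16.22, version 16.40]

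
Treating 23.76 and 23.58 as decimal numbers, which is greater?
23.76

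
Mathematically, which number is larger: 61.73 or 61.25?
61.73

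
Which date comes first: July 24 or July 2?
July 2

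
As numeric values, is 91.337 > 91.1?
True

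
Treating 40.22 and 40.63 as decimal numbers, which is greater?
40.63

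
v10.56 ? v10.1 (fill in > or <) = >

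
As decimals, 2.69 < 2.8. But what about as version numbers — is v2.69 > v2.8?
True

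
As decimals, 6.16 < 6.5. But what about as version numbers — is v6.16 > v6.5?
True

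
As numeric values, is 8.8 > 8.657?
True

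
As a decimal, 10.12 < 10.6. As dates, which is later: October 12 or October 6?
October 12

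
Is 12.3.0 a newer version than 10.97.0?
Yes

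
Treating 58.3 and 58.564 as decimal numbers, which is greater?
58.564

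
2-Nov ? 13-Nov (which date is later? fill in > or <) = <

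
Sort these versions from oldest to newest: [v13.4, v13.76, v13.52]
[v13.4, v13.52, v13.76]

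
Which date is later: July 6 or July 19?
July 19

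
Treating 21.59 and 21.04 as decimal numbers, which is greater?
21.59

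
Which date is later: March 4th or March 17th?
March 17th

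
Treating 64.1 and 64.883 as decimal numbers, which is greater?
64.883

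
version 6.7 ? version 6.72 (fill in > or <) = <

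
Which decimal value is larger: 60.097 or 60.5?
60.5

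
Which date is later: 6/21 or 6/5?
6/21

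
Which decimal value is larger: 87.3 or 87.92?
87.92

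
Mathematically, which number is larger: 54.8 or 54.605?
54.8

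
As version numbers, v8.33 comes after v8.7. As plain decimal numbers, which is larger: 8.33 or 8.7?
8.7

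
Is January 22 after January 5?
Yes. Day 22 comes after day 5 in January — this is a date comparison, not a decimal one (the decimal 1.22 would be smaller than 1.5).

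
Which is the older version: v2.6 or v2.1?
v2.1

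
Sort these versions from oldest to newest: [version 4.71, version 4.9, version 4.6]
[version 4.6, version 4.9, version 4.71]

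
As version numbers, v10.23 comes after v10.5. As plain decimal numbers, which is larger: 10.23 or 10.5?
10.5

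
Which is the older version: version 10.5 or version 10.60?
version 10.5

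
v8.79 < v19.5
True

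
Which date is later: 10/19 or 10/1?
10/19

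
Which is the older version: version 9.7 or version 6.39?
version 6.39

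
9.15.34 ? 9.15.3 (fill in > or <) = >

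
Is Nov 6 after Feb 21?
Yes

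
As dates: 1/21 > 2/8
False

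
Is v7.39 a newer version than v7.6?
Yes. Version numbers are compared segment by segment as integers, not as decimals: minor version 39 > 6, so v7.39 > v7.6 (even though the decimal 7.39 < 7.6).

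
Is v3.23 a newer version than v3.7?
Yes. Version numbers are compared segment by segment as integers, not as decimals: minor version 23 > 7, so v3.23 > v3.7 (even though the decimal 3.23 < 3.7).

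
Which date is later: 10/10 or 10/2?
10/10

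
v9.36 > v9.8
True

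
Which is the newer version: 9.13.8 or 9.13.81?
9.13.81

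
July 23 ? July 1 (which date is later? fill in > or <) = >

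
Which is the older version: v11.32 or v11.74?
v11.32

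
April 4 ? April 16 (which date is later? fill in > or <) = <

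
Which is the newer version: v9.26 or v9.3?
v9.26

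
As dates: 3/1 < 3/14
True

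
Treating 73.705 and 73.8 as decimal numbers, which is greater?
73.8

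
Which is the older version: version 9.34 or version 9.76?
version 9.34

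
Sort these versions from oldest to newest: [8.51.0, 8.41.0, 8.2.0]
[8.2.0, 8.41.0, 8.51.0]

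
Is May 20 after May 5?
Yes. Day 20 comes after day 5 in May — this is a date comparison, not a decimal one (the decimal 5.20 would be smaller than 5.5).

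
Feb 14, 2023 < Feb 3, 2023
False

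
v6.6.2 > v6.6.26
False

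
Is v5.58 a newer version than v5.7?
Yes. Version numbers are compared segment by segment as integers, not as decimals: minor version 58 > 7, so v5.58 > v5.7 (even though the decimal 5.58 < 5.7).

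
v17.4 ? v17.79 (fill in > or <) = <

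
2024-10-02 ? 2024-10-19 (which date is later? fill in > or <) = <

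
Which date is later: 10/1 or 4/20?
10/1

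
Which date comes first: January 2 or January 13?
January 2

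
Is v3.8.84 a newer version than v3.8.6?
Yes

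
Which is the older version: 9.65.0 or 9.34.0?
9.34.0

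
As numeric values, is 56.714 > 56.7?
True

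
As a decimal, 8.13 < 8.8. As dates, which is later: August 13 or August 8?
August 13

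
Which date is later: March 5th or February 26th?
March 5th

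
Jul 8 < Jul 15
True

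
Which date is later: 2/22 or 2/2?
2/22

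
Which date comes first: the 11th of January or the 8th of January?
the 8th of January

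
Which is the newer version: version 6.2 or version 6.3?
version 6.3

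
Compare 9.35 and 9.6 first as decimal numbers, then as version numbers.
As decimals: 9.35 < 9.6. As versions: v9.35 > v9.6 (minor version 35 > 6).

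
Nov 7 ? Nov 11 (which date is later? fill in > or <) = <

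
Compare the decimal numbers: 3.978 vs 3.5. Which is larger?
3.978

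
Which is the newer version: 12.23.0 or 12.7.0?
12.23.0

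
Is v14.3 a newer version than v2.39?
Yes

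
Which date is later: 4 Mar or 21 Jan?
4 Mar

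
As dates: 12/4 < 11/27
False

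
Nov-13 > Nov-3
True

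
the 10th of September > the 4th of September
True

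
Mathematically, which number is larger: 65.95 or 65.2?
65.95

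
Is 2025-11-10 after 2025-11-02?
Yes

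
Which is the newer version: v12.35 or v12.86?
v12.86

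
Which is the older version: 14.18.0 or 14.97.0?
14.18.0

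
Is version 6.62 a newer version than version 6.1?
Yes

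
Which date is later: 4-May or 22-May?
22-May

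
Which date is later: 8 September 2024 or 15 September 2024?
15 September 2024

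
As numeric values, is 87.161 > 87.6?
False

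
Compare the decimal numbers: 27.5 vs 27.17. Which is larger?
27.5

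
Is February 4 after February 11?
No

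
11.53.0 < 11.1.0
False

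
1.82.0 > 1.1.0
True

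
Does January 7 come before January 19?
Yes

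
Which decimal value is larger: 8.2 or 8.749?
8.749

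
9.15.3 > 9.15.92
False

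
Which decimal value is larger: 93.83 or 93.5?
93.83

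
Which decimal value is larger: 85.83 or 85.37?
85.83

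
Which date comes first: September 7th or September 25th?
September 7th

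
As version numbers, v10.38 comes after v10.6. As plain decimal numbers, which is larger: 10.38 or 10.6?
10.6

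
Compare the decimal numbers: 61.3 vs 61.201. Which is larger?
61.3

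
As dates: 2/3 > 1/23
True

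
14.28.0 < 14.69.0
True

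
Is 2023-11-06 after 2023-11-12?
No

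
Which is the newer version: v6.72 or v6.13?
v6.72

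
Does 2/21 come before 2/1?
No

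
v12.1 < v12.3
True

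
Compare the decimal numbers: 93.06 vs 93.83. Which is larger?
93.83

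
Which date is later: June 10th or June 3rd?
June 10th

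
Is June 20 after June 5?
Yes. Day 20 comes after day 5 in June — this is a date comparison, not a decimal one (the decimal 6.20 would be smaller than 6.5).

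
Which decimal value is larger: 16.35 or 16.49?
16.49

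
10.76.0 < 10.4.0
False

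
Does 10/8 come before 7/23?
No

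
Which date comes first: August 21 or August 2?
August 2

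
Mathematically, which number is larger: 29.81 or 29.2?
29.81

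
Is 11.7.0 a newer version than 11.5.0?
Yes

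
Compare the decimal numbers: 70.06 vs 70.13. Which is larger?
70.13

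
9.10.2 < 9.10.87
True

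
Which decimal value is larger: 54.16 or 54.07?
54.16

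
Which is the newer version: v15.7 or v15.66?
v15.66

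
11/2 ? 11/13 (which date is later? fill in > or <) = <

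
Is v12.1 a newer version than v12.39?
No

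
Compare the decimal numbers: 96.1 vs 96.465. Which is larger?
96.465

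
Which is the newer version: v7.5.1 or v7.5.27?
v7.5.27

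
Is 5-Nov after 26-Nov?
No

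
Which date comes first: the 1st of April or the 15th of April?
the 1st of April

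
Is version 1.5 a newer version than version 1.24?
No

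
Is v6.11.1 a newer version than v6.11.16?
No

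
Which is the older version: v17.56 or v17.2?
v17.2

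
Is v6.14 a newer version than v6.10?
Yes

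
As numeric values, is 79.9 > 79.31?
True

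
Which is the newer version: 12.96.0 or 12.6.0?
12.96.0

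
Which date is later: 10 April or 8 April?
10 April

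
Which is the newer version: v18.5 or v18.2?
v18.5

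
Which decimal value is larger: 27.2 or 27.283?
27.283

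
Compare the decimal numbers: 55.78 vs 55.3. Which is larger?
55.78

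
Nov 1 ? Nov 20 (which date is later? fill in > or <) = <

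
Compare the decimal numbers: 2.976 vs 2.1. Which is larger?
2.976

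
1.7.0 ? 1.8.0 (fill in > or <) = <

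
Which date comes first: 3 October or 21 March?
21 March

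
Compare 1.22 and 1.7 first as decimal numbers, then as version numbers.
As decimals: 1.22 < 1.7. As versions: v1.22 > v1.7 (minor version 22 > 7).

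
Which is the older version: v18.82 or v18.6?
v18.6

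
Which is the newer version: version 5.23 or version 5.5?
version 5.23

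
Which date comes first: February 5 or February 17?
February 5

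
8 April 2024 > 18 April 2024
False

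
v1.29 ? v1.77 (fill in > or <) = <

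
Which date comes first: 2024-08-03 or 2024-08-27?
2024-08-03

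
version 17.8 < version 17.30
True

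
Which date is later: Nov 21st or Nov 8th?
Nov 21st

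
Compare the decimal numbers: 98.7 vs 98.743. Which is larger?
98.743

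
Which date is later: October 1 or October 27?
October 27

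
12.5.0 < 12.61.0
True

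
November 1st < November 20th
True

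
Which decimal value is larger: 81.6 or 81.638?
81.638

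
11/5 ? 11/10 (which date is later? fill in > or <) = <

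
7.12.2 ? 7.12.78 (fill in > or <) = <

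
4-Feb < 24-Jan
False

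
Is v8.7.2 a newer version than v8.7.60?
No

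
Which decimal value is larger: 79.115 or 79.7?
79.7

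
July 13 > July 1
True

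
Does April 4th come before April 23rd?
Yes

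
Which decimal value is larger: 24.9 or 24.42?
24.9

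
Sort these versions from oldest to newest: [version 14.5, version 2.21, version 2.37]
[version 2.21, version 2.37, version 14.5]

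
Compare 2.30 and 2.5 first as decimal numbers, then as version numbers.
As decimals: 2.30 < 2.5. As versions: v2.30 > v2.5 (minor version 30 > 5).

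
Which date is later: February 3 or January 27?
February 3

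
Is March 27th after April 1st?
No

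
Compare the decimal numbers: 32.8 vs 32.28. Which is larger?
32.8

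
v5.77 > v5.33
True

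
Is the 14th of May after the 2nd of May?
Yes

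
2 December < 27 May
False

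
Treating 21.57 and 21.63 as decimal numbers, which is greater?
21.63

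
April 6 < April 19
True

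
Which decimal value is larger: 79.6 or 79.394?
79.6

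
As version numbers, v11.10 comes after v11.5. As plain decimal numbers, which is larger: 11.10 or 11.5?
11.5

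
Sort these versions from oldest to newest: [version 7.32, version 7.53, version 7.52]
[version 7.32, version 7.52, version 7.53]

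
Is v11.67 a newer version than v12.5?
No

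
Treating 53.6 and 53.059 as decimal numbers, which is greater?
53.6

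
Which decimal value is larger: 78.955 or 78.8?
78.955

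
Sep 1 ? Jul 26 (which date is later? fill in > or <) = >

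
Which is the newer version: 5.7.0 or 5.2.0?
5.7.0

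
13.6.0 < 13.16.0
True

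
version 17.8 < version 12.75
False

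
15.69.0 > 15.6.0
True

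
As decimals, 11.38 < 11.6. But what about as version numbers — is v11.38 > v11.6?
True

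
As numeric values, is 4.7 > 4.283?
True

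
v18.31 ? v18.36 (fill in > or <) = <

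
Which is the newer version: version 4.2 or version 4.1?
version 4.2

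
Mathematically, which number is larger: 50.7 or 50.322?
50.7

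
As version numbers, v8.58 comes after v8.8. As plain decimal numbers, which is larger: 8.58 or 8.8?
8.8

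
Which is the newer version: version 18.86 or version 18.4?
version 18.86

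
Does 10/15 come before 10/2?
No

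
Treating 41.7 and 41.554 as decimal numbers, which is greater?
41.7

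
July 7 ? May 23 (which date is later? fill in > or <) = >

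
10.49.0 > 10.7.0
True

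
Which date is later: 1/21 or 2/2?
2/2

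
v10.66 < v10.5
False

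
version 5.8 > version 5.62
False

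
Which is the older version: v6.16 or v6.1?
v6.1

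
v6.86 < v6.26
False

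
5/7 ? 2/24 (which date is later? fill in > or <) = >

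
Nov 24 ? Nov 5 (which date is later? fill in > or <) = >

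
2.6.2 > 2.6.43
False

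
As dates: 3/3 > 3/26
False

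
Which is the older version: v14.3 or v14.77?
v14.3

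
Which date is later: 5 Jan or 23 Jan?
23 Jan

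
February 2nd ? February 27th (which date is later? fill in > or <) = <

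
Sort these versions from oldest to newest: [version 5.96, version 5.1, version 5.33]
[version 5.1, version 5.33, version 5.96]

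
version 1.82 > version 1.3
True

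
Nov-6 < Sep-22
False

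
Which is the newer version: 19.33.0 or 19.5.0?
19.33.0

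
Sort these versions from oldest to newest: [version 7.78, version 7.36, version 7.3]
[version 7.3, version 7.36, version 7.78]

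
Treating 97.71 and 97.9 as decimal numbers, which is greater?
97.9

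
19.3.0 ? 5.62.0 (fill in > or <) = >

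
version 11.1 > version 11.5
False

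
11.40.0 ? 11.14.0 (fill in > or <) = >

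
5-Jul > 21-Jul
False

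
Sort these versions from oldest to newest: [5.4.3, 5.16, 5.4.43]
[5.4.3, 5.4.43, 5.16]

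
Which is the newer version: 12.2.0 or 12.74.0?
12.74.0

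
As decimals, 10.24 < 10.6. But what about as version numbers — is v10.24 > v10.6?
True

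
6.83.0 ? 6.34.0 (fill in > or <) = >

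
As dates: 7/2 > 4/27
True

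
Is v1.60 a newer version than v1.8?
Yes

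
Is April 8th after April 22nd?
No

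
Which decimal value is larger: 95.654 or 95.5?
95.654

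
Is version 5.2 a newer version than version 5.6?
No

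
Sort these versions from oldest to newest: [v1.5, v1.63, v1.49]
[v1.5, v1.49, v1.63]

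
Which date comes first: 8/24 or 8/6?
8/6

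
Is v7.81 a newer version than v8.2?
No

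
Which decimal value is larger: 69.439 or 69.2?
69.439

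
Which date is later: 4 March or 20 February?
4 March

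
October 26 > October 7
True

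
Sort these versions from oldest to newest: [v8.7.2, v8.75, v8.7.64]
[v8.7.2, v8.7.64, v8.75]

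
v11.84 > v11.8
True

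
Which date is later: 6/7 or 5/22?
6/7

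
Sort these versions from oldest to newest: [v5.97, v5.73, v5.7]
[v5.7, v5.73, v5.97]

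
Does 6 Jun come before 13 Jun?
Yes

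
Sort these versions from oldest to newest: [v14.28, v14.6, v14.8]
[v14.6, v14.8, v14.28]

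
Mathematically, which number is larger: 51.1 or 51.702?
51.702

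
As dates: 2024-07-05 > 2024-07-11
False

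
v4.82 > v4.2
True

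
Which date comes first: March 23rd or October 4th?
March 23rd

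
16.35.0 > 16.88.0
False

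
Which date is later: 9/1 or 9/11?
9/11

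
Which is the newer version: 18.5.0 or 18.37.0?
18.37.0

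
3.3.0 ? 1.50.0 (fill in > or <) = >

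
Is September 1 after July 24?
Yes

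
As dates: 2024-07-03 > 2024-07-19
False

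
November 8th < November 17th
True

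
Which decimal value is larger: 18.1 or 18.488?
18.488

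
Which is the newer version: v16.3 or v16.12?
v16.12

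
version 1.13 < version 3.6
True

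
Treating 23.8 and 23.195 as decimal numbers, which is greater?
23.8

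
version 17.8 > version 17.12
False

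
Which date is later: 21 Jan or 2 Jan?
21 Jan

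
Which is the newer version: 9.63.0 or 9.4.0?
9.63.0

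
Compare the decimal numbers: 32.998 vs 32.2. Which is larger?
32.998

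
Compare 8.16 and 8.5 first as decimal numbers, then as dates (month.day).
As decimals: 8.16 < 8.5. As dates: 8/16 is later than 8/5 (day 16 > day 5).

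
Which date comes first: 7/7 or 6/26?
6/26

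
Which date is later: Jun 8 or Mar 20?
Jun 8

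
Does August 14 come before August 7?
No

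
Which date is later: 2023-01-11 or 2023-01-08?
2023-01-11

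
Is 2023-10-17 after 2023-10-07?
Yes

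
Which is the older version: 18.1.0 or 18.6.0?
18.1.0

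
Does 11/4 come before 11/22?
Yes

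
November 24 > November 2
True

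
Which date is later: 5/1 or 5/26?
5/26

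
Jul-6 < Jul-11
True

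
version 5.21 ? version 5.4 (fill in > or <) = >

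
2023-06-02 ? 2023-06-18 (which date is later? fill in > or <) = <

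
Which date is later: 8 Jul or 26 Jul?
26 Jul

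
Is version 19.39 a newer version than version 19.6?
Yes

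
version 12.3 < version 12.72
True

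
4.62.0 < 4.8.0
False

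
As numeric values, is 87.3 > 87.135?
True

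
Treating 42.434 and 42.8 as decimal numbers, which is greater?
42.8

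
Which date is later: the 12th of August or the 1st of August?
the 12th of August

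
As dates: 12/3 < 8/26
False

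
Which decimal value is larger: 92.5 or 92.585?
92.585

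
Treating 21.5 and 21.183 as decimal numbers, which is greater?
21.5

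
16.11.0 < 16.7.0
False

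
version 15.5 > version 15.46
False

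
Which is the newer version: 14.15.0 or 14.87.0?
14.87.0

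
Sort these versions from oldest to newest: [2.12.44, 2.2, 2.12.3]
[2.2, 2.12.3, 2.12.44]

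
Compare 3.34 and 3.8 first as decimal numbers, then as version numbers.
As decimals: 3.34 < 3.8. As versions: v3.34 > v3.8 (minor version 34 > 8).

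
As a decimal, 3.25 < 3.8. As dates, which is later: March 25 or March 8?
March 25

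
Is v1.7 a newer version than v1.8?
No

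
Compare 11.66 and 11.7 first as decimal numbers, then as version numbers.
As decimals: 11.66 < 11.7. As versions: v11.66 > v11.7 (minor version 66 > 7).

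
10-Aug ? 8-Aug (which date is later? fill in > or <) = >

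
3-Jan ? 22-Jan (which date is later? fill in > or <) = <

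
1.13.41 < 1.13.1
False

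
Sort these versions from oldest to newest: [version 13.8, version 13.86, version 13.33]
[version 13.8, version 13.33, version 13.86]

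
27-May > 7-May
True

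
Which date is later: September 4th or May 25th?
September 4th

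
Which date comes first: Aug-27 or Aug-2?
Aug-2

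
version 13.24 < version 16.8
True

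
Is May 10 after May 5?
Yes. Day 10 comes after day 5 in May — this is a date comparison, not a decimal one (the decimal 5.10 would be smaller than 5.5).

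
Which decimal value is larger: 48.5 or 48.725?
48.725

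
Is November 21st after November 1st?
Yes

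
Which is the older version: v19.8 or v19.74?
v19.8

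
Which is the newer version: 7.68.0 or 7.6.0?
7.68.0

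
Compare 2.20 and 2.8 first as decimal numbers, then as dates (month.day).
As decimals: 2.20 < 2.8. As dates: 2/20 is later than 2/8 (day 20 > day 8).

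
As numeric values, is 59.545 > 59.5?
True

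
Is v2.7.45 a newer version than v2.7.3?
Yes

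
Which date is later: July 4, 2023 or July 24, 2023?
July 24, 2023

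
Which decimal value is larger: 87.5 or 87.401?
87.5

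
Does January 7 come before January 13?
Yes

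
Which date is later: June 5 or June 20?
June 20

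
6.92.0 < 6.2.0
False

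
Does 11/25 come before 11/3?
No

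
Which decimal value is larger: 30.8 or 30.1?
30.8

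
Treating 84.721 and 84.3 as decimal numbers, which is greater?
84.721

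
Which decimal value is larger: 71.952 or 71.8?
71.952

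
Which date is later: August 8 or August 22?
August 22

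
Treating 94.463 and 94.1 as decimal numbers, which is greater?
94.463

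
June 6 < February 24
False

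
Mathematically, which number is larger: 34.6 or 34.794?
34.794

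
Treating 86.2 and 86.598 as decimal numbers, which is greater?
86.598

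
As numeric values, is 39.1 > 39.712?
False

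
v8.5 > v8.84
False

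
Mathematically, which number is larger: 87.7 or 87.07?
87.7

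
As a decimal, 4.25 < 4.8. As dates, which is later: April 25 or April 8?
April 25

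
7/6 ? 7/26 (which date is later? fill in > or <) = <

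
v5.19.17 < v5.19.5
False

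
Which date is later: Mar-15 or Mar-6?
Mar-15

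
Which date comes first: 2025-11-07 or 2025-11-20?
2025-11-07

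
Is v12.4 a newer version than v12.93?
No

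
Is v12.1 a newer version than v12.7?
No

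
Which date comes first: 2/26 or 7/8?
2/26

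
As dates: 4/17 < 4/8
False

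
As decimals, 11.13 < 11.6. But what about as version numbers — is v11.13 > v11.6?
True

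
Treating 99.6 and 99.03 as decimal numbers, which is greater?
99.6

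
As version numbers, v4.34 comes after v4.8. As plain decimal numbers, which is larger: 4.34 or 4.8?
4.8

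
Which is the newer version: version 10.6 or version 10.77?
version 10.77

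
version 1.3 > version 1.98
False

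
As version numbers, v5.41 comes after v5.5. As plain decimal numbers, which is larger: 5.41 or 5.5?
5.5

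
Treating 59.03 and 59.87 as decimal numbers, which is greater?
59.87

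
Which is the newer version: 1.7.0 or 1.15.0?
1.15.0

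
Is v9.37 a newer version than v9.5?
Yes. Version numbers are compared segment by segment as integers, not as decimals: minor version 37 > 5, so v9.37 > v9.5 (even though the decimal 9.37 < 9.5).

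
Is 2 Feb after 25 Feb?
No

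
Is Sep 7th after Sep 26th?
No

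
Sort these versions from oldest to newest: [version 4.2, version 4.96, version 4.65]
[version 4.2, version 4.65, version 4.96]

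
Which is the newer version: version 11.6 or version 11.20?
version 11.20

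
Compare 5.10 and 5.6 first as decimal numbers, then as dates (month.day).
As decimals: 5.10 < 5.6. As dates: 5/10 is later than 5/6 (day 10 > day 6).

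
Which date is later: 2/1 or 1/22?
2/1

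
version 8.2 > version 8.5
False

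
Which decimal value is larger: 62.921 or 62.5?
62.921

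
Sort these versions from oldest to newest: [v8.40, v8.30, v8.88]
[v8.30, v8.40, v8.88]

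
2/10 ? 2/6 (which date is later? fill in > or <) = >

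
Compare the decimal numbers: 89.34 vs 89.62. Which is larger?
89.62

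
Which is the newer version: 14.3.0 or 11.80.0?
14.3.0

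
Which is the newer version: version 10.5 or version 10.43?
version 10.43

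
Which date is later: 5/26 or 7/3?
7/3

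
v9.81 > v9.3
True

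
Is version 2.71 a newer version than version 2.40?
Yes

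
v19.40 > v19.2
True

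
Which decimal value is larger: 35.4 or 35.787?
35.787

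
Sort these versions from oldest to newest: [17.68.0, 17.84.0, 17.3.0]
[17.3.0, 17.68.0, 17.84.0]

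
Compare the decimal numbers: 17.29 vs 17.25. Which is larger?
17.29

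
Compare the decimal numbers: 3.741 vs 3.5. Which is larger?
3.741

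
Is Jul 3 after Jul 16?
No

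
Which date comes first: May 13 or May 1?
May 1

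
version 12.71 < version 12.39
False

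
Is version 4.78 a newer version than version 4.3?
Yes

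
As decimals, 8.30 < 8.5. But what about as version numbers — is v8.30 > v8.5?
True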